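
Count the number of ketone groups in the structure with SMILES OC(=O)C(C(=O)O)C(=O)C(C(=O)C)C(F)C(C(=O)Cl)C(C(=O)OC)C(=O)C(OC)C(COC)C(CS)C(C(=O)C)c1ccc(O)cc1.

Working along the chain:
  HOOC: –COOH: carbonyl C bonded to –OH and C → carboxylic acid (the –OH is not a separate alcohol).
  CH(COOH): pendant –COOH: carbonyl C bonded to C and –OH → carboxylic acid.
  CO: –C(=O)– with carbon on both sides → ketone.
  CH(COCH3): pendant –COCH3: carbonyl C bonded to two carbons → ketone.
  CH(F): halogen on an sp³ carbon → alkyl halide.
  CH(COCl): pendant –C(=O)X: carbonyl C bonded to C and halogen → acyl halide.
  CH(COOCH3): pendant –COOCH3: carbonyl C bonded to C and –OCH3 → ester.
  CO: –C(=O)– with carbon on both sides → ketone.
  CH(OCH3): pendant –OCH3: C–O–C with sp³ C, no adjacent C=O → ether.
  CH(CH2OCH3): pendant –CH2OCH3: C–O–C linkage → ether.
  CH(CH2SH): pendant –CH2SH → thiol.
  CH(COCH3): pendant –COCH3: carbonyl C bonded to two carbons → ketone.
  C6H4OH: –OH attached directly to an aromatic ring → phenol (not alcohol); the ring itself is an arene.
Ketone appears at: CO, CH(COCH3), CO, CH(COCH3) → 4.

4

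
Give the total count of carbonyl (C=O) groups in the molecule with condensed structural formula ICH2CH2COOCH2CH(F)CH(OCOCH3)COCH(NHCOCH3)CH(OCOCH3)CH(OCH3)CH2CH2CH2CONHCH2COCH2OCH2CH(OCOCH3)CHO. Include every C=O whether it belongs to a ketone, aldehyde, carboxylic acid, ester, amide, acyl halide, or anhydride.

CH2COOCH2: ester, 1 C=O (running total 1).
CH(OCOCH3): ester, 1 C=O (running total 2).
CO: ketone, 1 C=O (running total 3).
CH(NHCOCH3): amide, 1 C=O (running total 4).
CH(OCOCH3): ester, 1 C=O (running total 5).
CH2CONHCH2: amide, 1 C=O (running total 6).
CO: ketone, 1 C=O (running total 7).
CH(OCOCH3): ester, 1 C=O (running total 8).
CHO: aldehyde, 1 C=O (running total 9).

9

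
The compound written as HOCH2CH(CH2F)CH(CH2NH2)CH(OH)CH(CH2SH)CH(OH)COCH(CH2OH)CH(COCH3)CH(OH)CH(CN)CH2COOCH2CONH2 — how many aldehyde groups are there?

HO– on an sp³ carbon → alcohol.
pendant –CH2X: halogen on sp³ carbon → alkyl halide.
pendant –CH2NH2: N on sp³ C, no adjacent C=O → amine.
–OH on an sp³ carbon → alcohol (secondary).
pendant –CH2SH → thiol.
–OH on an sp³ carbon → alcohol (secondary).
–C(=O)– with carbon on both sides → ketone.
pendant –CH2OH on an sp³ backbone C → alcohol.
pendant –COCH3: carbonyl C bonded to two carbons → ketone.
–OH on an sp³ carbon → alcohol (secondary).
pendant –C≡N: nitrile.
–C(=O)–O–C with C on the carbonyl side → ester.
–C(=O)NH2: carbonyl C bonded to C and to N → amide (the N is not a separate amine).
No segment is a aldehyde: CO is ketone, not aldehyde; CH(COCH3) is ketone, not aldehyde; CH2COOCH2 is ester, not aldehyde. → 0.

0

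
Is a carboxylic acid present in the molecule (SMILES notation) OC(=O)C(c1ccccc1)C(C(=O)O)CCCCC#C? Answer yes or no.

Working along the chain:
  HOOC: –COOH: carbonyl C bonded to –OH and C → carboxylic acid (the –OH is not a separate alcohol).
  CH(C6H5): pendant –C6H5: benzene ring → arene.
  CH(COOH): pendant –COOH: carbonyl C bonded to C and –OH → carboxylic acid.
  C≡CH: C≡C triple bond → alkyne.
The HOOC segment supplies the carboxylic acid: –COOH: carbonyl C bonded to –OH and C → carboxylic acid (the –OH is not a separate alcohol).

yes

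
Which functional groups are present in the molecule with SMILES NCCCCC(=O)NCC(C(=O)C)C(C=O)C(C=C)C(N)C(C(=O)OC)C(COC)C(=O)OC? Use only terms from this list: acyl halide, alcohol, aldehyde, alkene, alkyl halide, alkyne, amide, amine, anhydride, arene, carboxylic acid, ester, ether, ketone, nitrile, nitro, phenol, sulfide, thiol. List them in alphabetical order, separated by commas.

Reading the structure from left to right:
  H2NCH2: –NH2 on an sp³ carbon with no adjacent C=O → amine.
  CH2CONHCH2: –C(=O)–N– linkage → amide (the N is not an amine).
  CH(COCH3): pendant –COCH3: carbonyl C bonded to two carbons → ketone.
  CH(CHO): pendant –CHO: carbonyl C bonded to C and H → aldehyde.
  CH(CH=CH2): pendant –CH=CH2: C=C double bond → alkene.
  CH(NH2): –NH2 on an sp³ carbon with no adjacent C=O → amine.
  CH(COOCH3): pendant –COOCH3: carbonyl C bonded to C and –OCH3 → ester.
  CH(CH2OCH3): pendant –CH2OCH3: C–O–C linkage → ether.
  COOCH3: –C(=O)OCH3: carbonyl C bonded to C and to –OCH3 → ester (not ketone + ether).

aldehyde, alkene, amide, amine, ester, ether, ketone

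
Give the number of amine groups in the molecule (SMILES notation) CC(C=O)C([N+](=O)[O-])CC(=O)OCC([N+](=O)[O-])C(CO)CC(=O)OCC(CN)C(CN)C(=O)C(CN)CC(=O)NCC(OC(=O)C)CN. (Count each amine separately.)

4

Reading the structure from left to right:
  CH(CHO): pendant –CHO: carbonyl C bonded to C and H → aldehyde.
  CH(NO2): –NO2 on an sp³ carbon → nitro (the N=O is not a carbonyl).
  CH2COOCH2: –C(=O)–O–C with C on the carbonyl side → ester.
  CH(NO2): –NO2 on an sp³ carbon → nitro (the N=O is not a carbonyl).
  CH(CH2OH): pendant –CH2OH on an sp³ backbone C → alcohol.
  CH2COOCH2: –C(=O)–O–C with C on the carbonyl side → ester.
  CH(CH2NH2): pendant –CH2NH2: N on sp³ C, no adjacent C=O → amine.
  CH(CH2NH2): pendant –CH2NH2: N on sp³ C, no adjacent C=O → amine.
  CO: –C(=O)– with carbon on both sides → ketone.
  CH(CH2NH2): pendant –CH2NH2: N on sp³ C, no adjacent C=O → amine.
  CH2CONHCH2: –C(=O)–N– linkage → amide (the N is not an amine).
  CH(OCOCH3): pendant –OC(=O)CH3: an acyloxy group → ester.
  CH2NH2: –NH2 on an sp³ carbon with no adjacent C=O → amine.
Amine appears at: CH(CH2NH2), CH(CH2NH2), CH(CH2NH2), CH2NH2 → 4.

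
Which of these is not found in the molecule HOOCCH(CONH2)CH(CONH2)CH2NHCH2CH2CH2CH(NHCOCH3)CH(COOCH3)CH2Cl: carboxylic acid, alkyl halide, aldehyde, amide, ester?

aldehyde

ester: present (CH(COOCH3) — pendant –COOCH3: carbonyl C bonded to C and –OCH3 → ester).
alkyl halide: present (CH2Cl — halogen on an sp³ carbon → alkyl halide).
amide: present (CH(CONH2) — pendant –CONH2: carbonyl C bonded to C and N → amide).
carboxylic acid: present (HOOC — –COOH: carbonyl C bonded to –OH and C → carboxylic acid (the –OH is not a separate alcohol)).
aldehyde: absent. In HOOC, the carbonyl carbon bears –OH, not –H, so it is a carboxylic acid.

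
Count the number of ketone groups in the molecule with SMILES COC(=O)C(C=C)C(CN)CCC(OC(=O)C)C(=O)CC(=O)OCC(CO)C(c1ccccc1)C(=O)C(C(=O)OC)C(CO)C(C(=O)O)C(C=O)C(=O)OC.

2

CH3O–C(=O)–: carbonyl C bonded to C and to –OCH3 → ester (not ketone + ether).
pendant –CH=CH2: C=C double bond → alkene.
pendant –CH2NH2: N on sp³ C, no adjacent C=O → amine.
pendant –OC(=O)CH3: an acyloxy group → ester.
–C(=O)– with carbon on both sides → ketone.
–C(=O)–O–C with C on the carbonyl side → ester.
pendant –CH2OH on an sp³ backbone C → alcohol.
pendant –C6H5: benzene ring → arene.
–C(=O)– with carbon on both sides → ketone.
pendant –COOCH3: carbonyl C bonded to C and –OCH3 → ester.
pendant –CH2OH on an sp³ backbone C → alcohol.
pendant –COOH: carbonyl C bonded to C and –OH → carboxylic acid.
pendant –CHO: carbonyl C bonded to C and H → aldehyde.
–C(=O)OCH3: carbonyl C bonded to C and to –OCH3 → ester (not ketone + ether).
Ketone appears at: CO, CO → 2.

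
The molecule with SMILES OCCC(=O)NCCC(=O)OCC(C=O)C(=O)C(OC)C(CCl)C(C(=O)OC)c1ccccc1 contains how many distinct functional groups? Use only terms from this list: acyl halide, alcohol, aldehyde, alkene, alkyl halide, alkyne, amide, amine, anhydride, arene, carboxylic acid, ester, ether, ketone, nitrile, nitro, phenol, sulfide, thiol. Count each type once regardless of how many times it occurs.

8

Reading the structure from left to right:
  HOCH2: HO– on an sp³ carbon → alcohol.
  CH2CONHCH2: –C(=O)–N– linkage → amide (the N is not an amine).
  CH2COOCH2: –C(=O)–O–C with C on the carbonyl side → ester.
  CH(CHO): pendant –CHO: carbonyl C bonded to C and H → aldehyde.
  CO: –C(=O)– with carbon on both sides → ketone.
  CH(OCH3): pendant –OCH3: C–O–C with sp³ C, no adjacent C=O → ether.
  CH(CH2Cl): pendant –CH2X: halogen on sp³ carbon → alkyl halide.
  CH(COOCH3): pendant –COOCH3: carbonyl C bonded to C and –OCH3 → ester.
  C6H5: –C6H5 phenyl ring → arene.
Distinct types present: alcohol, aldehyde, alkyl halide, amide, arene, ester, ether, ketone.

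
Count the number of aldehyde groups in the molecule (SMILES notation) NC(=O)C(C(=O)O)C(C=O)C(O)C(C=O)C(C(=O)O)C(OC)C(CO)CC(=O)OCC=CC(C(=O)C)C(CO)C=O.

–C(=O)NH2: carbonyl C bonded to C and to N → amide (the N is not a separate amine).
pendant –COOH: carbonyl C bonded to C and –OH → carboxylic acid.
pendant –CHO: carbonyl C bonded to C and H → aldehyde.
–OH on an sp³ carbon → alcohol (secondary).
pendant –CHO: carbonyl C bonded to C and H → aldehyde.
pendant –COOH: carbonyl C bonded to C and –OH → carboxylic acid.
pendant –OCH3: C–O–C with sp³ C, no adjacent C=O → ether.
pendant –CH2OH on an sp³ backbone C → alcohol.
–C(=O)–O–C with C on the carbonyl side → ester.
C=C double bond → alkene.
pendant –COCH3: carbonyl C bonded to two carbons → ketone.
pendant –CH2OH on an sp³ backbone C → alcohol.
terminal –CHO: carbonyl C bonded to H and C → aldehyde.
Aldehyde appears at: CH(CHO), CH(CHO), CHO → 3.

3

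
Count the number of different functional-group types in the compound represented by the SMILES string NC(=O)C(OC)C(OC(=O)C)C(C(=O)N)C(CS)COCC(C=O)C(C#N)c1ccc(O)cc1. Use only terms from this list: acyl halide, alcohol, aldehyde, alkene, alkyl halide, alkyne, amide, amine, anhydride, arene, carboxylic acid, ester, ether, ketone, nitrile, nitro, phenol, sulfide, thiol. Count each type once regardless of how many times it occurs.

–C(=O)NH2: carbonyl C bonded to C and to N → amide (the N is not a separate amine).
pendant –OCH3: C–O–C with sp³ C, no adjacent C=O → ether.
pendant –OC(=O)CH3: an acyloxy group → ester.
pendant –CONH2: carbonyl C bonded to C and N → amide.
pendant –CH2SH → thiol.
C–O–C with sp³ carbons on both sides and no adjacent C=O → ether.
pendant –CHO: carbonyl C bonded to C and H → aldehyde.
pendant –C≡N: nitrile.
–OH attached directly to an aromatic ring → phenol (not alcohol); the ring itself is an arene.
Distinct types present: aldehyde, amide, arene, ester, ether, nitrile, phenol, thiol.

8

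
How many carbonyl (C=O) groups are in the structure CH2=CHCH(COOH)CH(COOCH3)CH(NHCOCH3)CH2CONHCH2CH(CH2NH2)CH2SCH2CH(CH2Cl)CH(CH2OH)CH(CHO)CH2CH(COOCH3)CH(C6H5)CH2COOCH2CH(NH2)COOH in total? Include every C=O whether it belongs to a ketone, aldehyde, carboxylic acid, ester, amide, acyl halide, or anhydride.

CH(COOH): carboxylic acid, 1 C=O (running total 1).
CH(COOCH3): ester, 1 C=O (running total 2).
CH(NHCOCH3): amide, 1 C=O (running total 3).
CH2CONHCH2: amide, 1 C=O (running total 4).
CH(CHO): aldehyde, 1 C=O (running total 5).
CH(COOCH3): ester, 1 C=O (running total 6).
CH2COOCH2: ester, 1 C=O (running total 7).
COOH: carboxylic acid, 1 C=O (running total 8).

8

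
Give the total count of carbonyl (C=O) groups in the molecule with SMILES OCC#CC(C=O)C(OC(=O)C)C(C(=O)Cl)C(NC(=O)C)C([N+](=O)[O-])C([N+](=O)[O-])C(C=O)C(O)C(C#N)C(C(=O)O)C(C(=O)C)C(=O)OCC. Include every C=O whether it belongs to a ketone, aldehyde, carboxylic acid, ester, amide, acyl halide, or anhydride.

8

CH(CHO): aldehyde, 1 C=O (running total 1).
CH(OCOCH3): ester, 1 C=O (running total 2).
CH(COCl): acyl halide, 1 C=O (running total 3).
CH(NHCOCH3): amide, 1 C=O (running total 4).
CH(CHO): aldehyde, 1 C=O (running total 5).
CH(COOH): carboxylic acid, 1 C=O (running total 6).
CH(COCH3): ketone, 1 C=O (running total 7).
COOCH2CH3: ester, 1 C=O (running total 8).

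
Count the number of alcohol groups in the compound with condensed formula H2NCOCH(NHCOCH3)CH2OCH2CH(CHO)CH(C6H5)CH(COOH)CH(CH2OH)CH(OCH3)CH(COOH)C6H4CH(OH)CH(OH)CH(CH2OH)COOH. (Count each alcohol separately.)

Taking each segment in turn:
  H2NCO: –C(=O)NH2: carbonyl C bonded to C and to N → amide (the N is not a separate amine).
  CH(NHCOCH3): pendant –NHC(=O)CH3: N bonded to a carbonyl → amide (not amine).
  CH2OCH2: C–O–C with sp³ carbons on both sides and no adjacent C=O → ether.
  CH(CHO): pendant –CHO: carbonyl C bonded to C and H → aldehyde.
  CH(C6H5): pendant –C6H5: benzene ring → arene.
  CH(COOH): pendant –COOH: carbonyl C bonded to C and –OH → carboxylic acid.
  CH(CH2OH): pendant –CH2OH on an sp³ backbone C → alcohol.
  CH(OCH3): pendant –OCH3: C–O–C with sp³ C, no adjacent C=O → ether.
  CH(COOH): pendant –COOH: carbonyl C bonded to C and –OH → carboxylic acid.
  C6H4: para-disubstituted benzene ring → arene.
  CH(OH): –OH on an sp³ carbon → alcohol (secondary).
  CH(OH): –OH on an sp³ carbon → alcohol (secondary).
  CH(CH2OH): pendant –CH2OH on an sp³ backbone C → alcohol.
  COOH: –COOH: carbonyl C bonded to –OH and C → carboxylic acid (the –OH is not a separate alcohol).
Alcohol appears at: CH(CH2OH), CH(OH), CH(OH), CH(CH2OH) → 4.

4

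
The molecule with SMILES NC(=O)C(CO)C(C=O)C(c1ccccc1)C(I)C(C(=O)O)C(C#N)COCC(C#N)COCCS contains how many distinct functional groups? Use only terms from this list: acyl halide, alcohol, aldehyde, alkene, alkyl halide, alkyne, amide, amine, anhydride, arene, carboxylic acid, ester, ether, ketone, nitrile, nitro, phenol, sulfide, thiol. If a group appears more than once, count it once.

9

Taking each segment in turn:
  H2NCO: –C(=O)NH2: carbonyl C bonded to C and to N → amide (the N is not a separate amine).
  CH(CH2OH): pendant –CH2OH on an sp³ backbone C → alcohol.
  CH(CHO): pendant –CHO: carbonyl C bonded to C and H → aldehyde.
  CH(C6H5): pendant –C6H5: benzene ring → arene.
  CH(I): halogen on an sp³ carbon → alkyl halide.
  CH(COOH): pendant –COOH: carbonyl C bonded to C and –OH → carboxylic acid.
  CH(CN): pendant –C≡N: nitrile.
  CH2OCH2: C–O–C with sp³ carbons on both sides and no adjacent C=O → ether.
  CH(CN): pendant –C≡N: nitrile.
  CH2OCH2: C–O–C with sp³ carbons on both sides and no adjacent C=O → ether.
  CH2SH: –SH on an sp³ carbon → thiol.
Distinct types present: alcohol, aldehyde, alkyl halide, amide, arene, carboxylic acid, ether, nitrile, thiol.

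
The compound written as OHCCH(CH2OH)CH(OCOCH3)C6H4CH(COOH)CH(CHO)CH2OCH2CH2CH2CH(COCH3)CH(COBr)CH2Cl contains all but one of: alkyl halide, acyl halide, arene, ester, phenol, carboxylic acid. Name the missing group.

carboxylic acid: present (CH(COOH) — pendant –COOH: carbonyl C bonded to C and –OH → carboxylic acid).
ester: present (CH(OCOCH3) — pendant –OC(=O)CH3: an acyloxy group → ester).
acyl halide: present (CH(COBr) — pendant –C(=O)X: carbonyl C bonded to C and halogen → acyl halide).
alkyl halide: present (CH2Cl — halogen on an sp³ carbon → alkyl halide).
arene: present (C6H4 — para-disubstituted benzene ring → arene).
phenol: absent. In CH(CH2OH), the –OH is on an sp³ carbon, not on an aromatic ring, so it is an alcohol.

phenol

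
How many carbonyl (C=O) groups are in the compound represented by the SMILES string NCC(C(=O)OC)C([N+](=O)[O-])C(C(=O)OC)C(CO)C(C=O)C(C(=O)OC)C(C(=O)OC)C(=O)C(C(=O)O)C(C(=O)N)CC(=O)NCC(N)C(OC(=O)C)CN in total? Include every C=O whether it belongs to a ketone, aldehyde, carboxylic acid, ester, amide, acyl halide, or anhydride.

CH(COOCH3): ester, 1 C=O (running total 1).
CH(COOCH3): ester, 1 C=O (running total 2).
CH(CHO): aldehyde, 1 C=O (running total 3).
CH(COOCH3): ester, 1 C=O (running total 4).
CH(COOCH3): ester, 1 C=O (running total 5).
CO: ketone, 1 C=O (running total 6).
CH(COOH): carboxylic acid, 1 C=O (running total 7).
CH(CONH2): amide, 1 C=O (running total 8).
CH2CONHCH2: amide, 1 C=O (running total 9).
CH(OCOCH3): ester, 1 C=O (running total 10).

10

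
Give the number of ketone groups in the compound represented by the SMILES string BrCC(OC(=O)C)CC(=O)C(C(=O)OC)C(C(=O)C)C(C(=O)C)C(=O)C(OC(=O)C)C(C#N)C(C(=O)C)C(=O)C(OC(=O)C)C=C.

halogen on an sp³ carbon → alkyl halide.
pendant –OC(=O)CH3: an acyloxy group → ester.
–C(=O)– with carbon on both sides → ketone.
pendant –COOCH3: carbonyl C bonded to C and –OCH3 → ester.
pendant –COCH3: carbonyl C bonded to two carbons → ketone.
pendant –COCH3: carbonyl C bonded to two carbons → ketone.
–C(=O)– with carbon on both sides → ketone.
pendant –OC(=O)CH3: an acyloxy group → ester.
pendant –C≡N: nitrile.
pendant –COCH3: carbonyl C bonded to two carbons → ketone.
–C(=O)– with carbon on both sides → ketone.
pendant –OC(=O)CH3: an acyloxy group → ester.
C=C double bond → alkene.
Ketone appears at: CO, CH(COCH3), CH(COCH3), CO, CH(COCH3), CO → 6.

6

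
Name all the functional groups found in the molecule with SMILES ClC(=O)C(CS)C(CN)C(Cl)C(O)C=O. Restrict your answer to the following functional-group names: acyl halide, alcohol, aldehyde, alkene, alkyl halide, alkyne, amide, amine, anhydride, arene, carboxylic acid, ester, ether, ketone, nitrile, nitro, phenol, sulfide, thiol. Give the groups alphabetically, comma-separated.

Working along the chain:
  ClCO: –C(=O)Cl: carbonyl C bonded to C and to a halogen → acyl halide (not alkyl halide).
  CH(CH2SH): pendant –CH2SH → thiol.
  CH(CH2NH2): pendant –CH2NH2: N on sp³ C, no adjacent C=O → amine.
  CH(Cl): halogen on an sp³ carbon → alkyl halide.
  CH(OH): –OH on an sp³ carbon → alcohol (secondary).
  CHO: terminal –CHO: carbonyl C bonded to H and C → aldehyde.

acyl halide, alcohol, aldehyde, alkyl halide, amine, thiol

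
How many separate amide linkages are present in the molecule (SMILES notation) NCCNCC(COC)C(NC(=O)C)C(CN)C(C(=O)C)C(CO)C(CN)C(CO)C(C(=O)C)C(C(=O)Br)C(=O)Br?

1

Working along the chain:
  H2NCH2: –NH2 on an sp³ carbon with no adjacent C=O → amine.
  CH2NHCH2: C–N–C with sp³ carbons and no adjacent C=O → amine (secondary).
  CH(CH2OCH3): pendant –CH2OCH3: C–O–C linkage → ether.
  CH(NHCOCH3): pendant –NHC(=O)CH3: N bonded to a carbonyl → amide (not amine).
  CH(CH2NH2): pendant –CH2NH2: N on sp³ C, no adjacent C=O → amine.
  CH(COCH3): pendant –COCH3: carbonyl C bonded to two carbons → ketone.
  CH(CH2OH): pendant –CH2OH on an sp³ backbone C → alcohol.
  CH(CH2NH2): pendant –CH2NH2: N on sp³ C, no adjacent C=O → amine.
  CH(CH2OH): pendant –CH2OH on an sp³ backbone C → alcohol.
  CH(COCH3): pendant –COCH3: carbonyl C bonded to two carbons → ketone.
  CH(COBr): pendant –C(=O)X: carbonyl C bonded to C and halogen → acyl halide.
  COBr: –C(=O)Br: carbonyl C bonded to C and to a halogen → acyl halide (not alkyl halide).
Amide appears at: CH(NHCOCH3) → 1.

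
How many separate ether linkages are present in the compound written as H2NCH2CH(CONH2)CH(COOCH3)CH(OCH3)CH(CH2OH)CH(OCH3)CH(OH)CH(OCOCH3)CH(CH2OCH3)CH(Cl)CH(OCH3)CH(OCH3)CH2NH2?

5

Taking each segment in turn:
  H2NCH2: –NH2 on an sp³ carbon with no adjacent C=O → amine.
  CH(CONH2): pendant –CONH2: carbonyl C bonded to C and N → amide.
  CH(COOCH3): pendant –COOCH3: carbonyl C bonded to C and –OCH3 → ester.
  CH(OCH3): pendant –OCH3: C–O–C with sp³ C, no adjacent C=O → ether.
  CH(CH2OH): pendant –CH2OH on an sp³ backbone C → alcohol.
  CH(OCH3): pendant –OCH3: C–O–C with sp³ C, no adjacent C=O → ether.
  CH(OH): –OH on an sp³ carbon → alcohol (secondary).
  CH(OCOCH3): pendant –OC(=O)CH3: an acyloxy group → ester.
  CH(CH2OCH3): pendant –CH2OCH3: C–O–C linkage → ether.
  CH(Cl): halogen on an sp³ carbon → alkyl halide.
  CH(OCH3): pendant –OCH3: C–O–C with sp³ C, no adjacent C=O → ether.
  CH(OCH3): pendant –OCH3: C–O–C with sp³ C, no adjacent C=O → ether.
  CH2NH2: –NH2 on an sp³ carbon with no adjacent C=O → amine.
Ether appears at: CH(OCH3), CH(OCH3), CH(CH2OCH3), CH(OCH3), CH(OCH3) → 5.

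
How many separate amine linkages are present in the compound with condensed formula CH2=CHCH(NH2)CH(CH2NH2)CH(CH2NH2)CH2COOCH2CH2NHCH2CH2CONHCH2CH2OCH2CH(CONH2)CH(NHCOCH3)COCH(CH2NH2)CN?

C=C double bond → alkene.
–NH2 on an sp³ carbon with no adjacent C=O → amine.
pendant –CH2NH2: N on sp³ C, no adjacent C=O → amine.
pendant –CH2NH2: N on sp³ C, no adjacent C=O → amine.
–C(=O)–O–C with C on the carbonyl side → ester.
C–N–C with sp³ carbons and no adjacent C=O → amine (secondary).
–C(=O)–N– linkage → amide (the N is not an amine).
C–O–C with sp³ carbons on both sides and no adjacent C=O → ether.
pendant –CONH2: carbonyl C bonded to C and N → amide.
pendant –NHC(=O)CH3: N bonded to a carbonyl → amide (not amine).
–C(=O)– with carbon on both sides → ketone.
pendant –CH2NH2: N on sp³ C, no adjacent C=O → amine.
–C≡N: carbon triple-bonded to nitrogen → nitrile.
Amine appears at: CH(NH2), CH(CH2NH2), CH(CH2NH2), CH2NHCH2, CH(CH2NH2) → 5.

5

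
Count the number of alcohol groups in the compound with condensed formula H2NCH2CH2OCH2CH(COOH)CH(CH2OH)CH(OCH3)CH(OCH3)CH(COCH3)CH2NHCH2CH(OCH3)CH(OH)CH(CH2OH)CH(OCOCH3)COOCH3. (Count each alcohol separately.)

3

Reading the structure from left to right:
  H2NCH2: –NH2 on an sp³ carbon with no adjacent C=O → amine.
  CH2OCH2: C–O–C with sp³ carbons on both sides and no adjacent C=O → ether.
  CH(COOH): pendant –COOH: carbonyl C bonded to C and –OH → carboxylic acid.
  CH(CH2OH): pendant –CH2OH on an sp³ backbone C → alcohol.
  CH(OCH3): pendant –OCH3: C–O–C with sp³ C, no adjacent C=O → ether.
  CH(OCH3): pendant –OCH3: C–O–C with sp³ C, no adjacent C=O → ether.
  CH(COCH3): pendant –COCH3: carbonyl C bonded to two carbons → ketone.
  CH2NHCH2: C–N–C with sp³ carbons and no adjacent C=O → amine (secondary).
  CH(OCH3): pendant –OCH3: C–O–C with sp³ C, no adjacent C=O → ether.
  CH(OH): –OH on an sp³ carbon → alcohol (secondary).
  CH(CH2OH): pendant –CH2OH on an sp³ backbone C → alcohol.
  CH(OCOCH3): pendant –OC(=O)CH3: an acyloxy group → ester.
  COOCH3: –C(=O)OCH3: carbonyl C bonded to C and to –OCH3 → ester (not ketone + ether).
Alcohol appears at: CH(CH2OH), CH(OH), CH(CH2OH) → 3.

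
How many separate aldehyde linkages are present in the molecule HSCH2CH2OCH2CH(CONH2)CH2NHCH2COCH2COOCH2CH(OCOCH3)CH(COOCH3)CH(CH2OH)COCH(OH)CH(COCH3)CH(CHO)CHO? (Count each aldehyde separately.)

2

–SH on an sp³ carbon → thiol.
C–O–C with sp³ carbons on both sides and no adjacent C=O → ether.
pendant –CONH2: carbonyl C bonded to C and N → amide.
C–N–C with sp³ carbons and no adjacent C=O → amine (secondary).
–C(=O)– with carbon on both sides → ketone.
–C(=O)–O–C with C on the carbonyl side → ester.
pendant –OC(=O)CH3: an acyloxy group → ester.
pendant –COOCH3: carbonyl C bonded to C and –OCH3 → ester.
pendant –CH2OH on an sp³ backbone C → alcohol.
–C(=O)– with carbon on both sides → ketone.
–OH on an sp³ carbon → alcohol (secondary).
pendant –COCH3: carbonyl C bonded to two carbons → ketone.
pendant –CHO: carbonyl C bonded to C and H → aldehyde.
terminal –CHO: carbonyl C bonded to H and C → aldehyde.
Aldehyde appears at: CH(CHO), CHO → 2.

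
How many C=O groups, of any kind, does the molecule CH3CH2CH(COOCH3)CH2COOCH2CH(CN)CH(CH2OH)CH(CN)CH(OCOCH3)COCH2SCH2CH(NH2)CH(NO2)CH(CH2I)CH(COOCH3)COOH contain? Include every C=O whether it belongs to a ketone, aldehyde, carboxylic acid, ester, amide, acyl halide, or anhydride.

6

CH(COOCH3): ester, 1 C=O (running total 1).
CH2COOCH2: ester, 1 C=O (running total 2).
CH(OCOCH3): ester, 1 C=O (running total 3).
CO: ketone, 1 C=O (running total 4).
CH(COOCH3): ester, 1 C=O (running total 5).
COOH: carboxylic acid, 1 C=O (running total 6).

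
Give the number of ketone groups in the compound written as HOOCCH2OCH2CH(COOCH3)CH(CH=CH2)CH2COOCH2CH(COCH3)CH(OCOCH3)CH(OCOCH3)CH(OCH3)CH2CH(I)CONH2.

Taking each segment in turn:
  HOOC: –COOH: carbonyl C bonded to –OH and C → carboxylic acid (the –OH is not a separate alcohol).
  CH2OCH2: C–O–C with sp³ carbons on both sides and no adjacent C=O → ether.
  CH(COOCH3): pendant –COOCH3: carbonyl C bonded to C and –OCH3 → ester.
  CH(CH=CH2): pendant –CH=CH2: C=C double bond → alkene.
  CH2COOCH2: –C(=O)–O–C with C on the carbonyl side → ester.
  CH(COCH3): pendant –COCH3: carbonyl C bonded to two carbons → ketone.
  CH(OCOCH3): pendant –OC(=O)CH3: an acyloxy group → ester.
  CH(OCOCH3): pendant –OC(=O)CH3: an acyloxy group → ester.
  CH(OCH3): pendant –OCH3: C–O–C with sp³ C, no adjacent C=O → ether.
  CH(I): halogen on an sp³ carbon → alkyl halide.
  CONH2: –C(=O)NH2: carbonyl C bonded to C and to N → amide (the N is not a separate amine).
Ketone appears at: CH(COCH3) → 1.

1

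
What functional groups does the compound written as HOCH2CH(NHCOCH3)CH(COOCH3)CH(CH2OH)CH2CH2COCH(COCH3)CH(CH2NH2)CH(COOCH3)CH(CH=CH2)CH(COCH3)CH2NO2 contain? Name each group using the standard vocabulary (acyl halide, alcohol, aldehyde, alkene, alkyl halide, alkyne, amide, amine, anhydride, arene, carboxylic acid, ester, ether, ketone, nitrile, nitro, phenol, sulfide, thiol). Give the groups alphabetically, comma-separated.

HO– on an sp³ carbon → alcohol.
pendant –NHC(=O)CH3: N bonded to a carbonyl → amide (not amine).
pendant –COOCH3: carbonyl C bonded to C and –OCH3 → ester.
pendant –CH2OH on an sp³ backbone C → alcohol.
–C(=O)– with carbon on both sides → ketone.
pendant –COCH3: carbonyl C bonded to two carbons → ketone.
pendant –CH2NH2: N on sp³ C, no adjacent C=O → amine.
pendant –COOCH3: carbonyl C bonded to C and –OCH3 → ester.
pendant –CH=CH2: C=C double bond → alkene.
pendant –COCH3: carbonyl C bonded to two carbons → ketone.
–NO2 on carbon → nitro group.

alcohol, alkene, amide, amine, ester, ketone, nitro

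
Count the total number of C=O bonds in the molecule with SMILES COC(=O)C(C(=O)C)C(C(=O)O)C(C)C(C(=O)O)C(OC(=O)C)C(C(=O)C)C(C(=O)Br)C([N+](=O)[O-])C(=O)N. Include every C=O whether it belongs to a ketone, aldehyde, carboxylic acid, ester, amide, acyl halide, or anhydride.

CH3OOC: ester, 1 C=O (running total 1).
CH(COCH3): ketone, 1 C=O (running total 2).
CH(COOH): carboxylic acid, 1 C=O (running total 3).
CH(COOH): carboxylic acid, 1 C=O (running total 4).
CH(OCOCH3): ester, 1 C=O (running total 5).
CH(COCH3): ketone, 1 C=O (running total 6).
CH(COBr): acyl halide, 1 C=O (running total 7).
CONH2: amide, 1 C=O (running total 8).

8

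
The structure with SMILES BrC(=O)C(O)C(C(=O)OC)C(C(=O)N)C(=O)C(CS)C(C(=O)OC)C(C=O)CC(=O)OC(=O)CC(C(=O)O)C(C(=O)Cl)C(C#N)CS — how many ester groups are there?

–C(=O)Br: carbonyl C bonded to C and to a halogen → acyl halide (not alkyl halide).
–OH on an sp³ carbon → alcohol (secondary).
pendant –COOCH3: carbonyl C bonded to C and –OCH3 → ester.
pendant –CONH2: carbonyl C bonded to C and N → amide.
–C(=O)– with carbon on both sides → ketone.
pendant –CH2SH → thiol.
pendant –COOCH3: carbonyl C bonded to C and –OCH3 → ester.
pendant –CHO: carbonyl C bonded to C and H → aldehyde.
two acyl groups sharing one oxygen, –C(=O)–O–C(=O)– → anhydride.
pendant –COOH: carbonyl C bonded to C and –OH → carboxylic acid.
pendant –C(=O)X: carbonyl C bonded to C and halogen → acyl halide.
pendant –C≡N: nitrile.
–SH on an sp³ carbon → thiol.
Ester appears at: CH(COOCH3), CH(COOCH3) → 2.

2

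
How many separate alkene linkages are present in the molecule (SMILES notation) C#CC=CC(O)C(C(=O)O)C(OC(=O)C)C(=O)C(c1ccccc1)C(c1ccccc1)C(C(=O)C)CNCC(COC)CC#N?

Working along the chain:
  HC≡C: C≡C triple bond → alkyne.
  CH=CH: C=C double bond → alkene.
  CH(OH): –OH on an sp³ carbon → alcohol (secondary).
  CH(COOH): pendant –COOH: carbonyl C bonded to C and –OH → carboxylic acid.
  CH(OCOCH3): pendant –OC(=O)CH3: an acyloxy group → ester.
  CO: –C(=O)– with carbon on both sides → ketone.
  CH(C6H5): pendant –C6H5: benzene ring → arene.
  CH(C6H5): pendant –C6H5: benzene ring → arene.
  CH(COCH3): pendant –COCH3: carbonyl C bonded to two carbons → ketone.
  CH2NHCH2: C–N–C with sp³ carbons and no adjacent C=O → amine (secondary).
  CH(CH2OCH3): pendant –CH2OCH3: C–O–C linkage → ether.
  CN: –C≡N: carbon triple-bonded to nitrogen → nitrile.
Alkene appears at: CH=CH → 1.

1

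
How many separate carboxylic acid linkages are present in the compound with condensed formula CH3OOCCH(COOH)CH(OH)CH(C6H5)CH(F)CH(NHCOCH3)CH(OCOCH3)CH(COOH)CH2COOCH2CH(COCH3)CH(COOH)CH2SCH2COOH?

4

Reading the structure from left to right:
  CH3OOC: CH3O–C(=O)–: carbonyl C bonded to C and to –OCH3 → ester (not ketone + ether).
  CH(COOH): pendant –COOH: carbonyl C bonded to C and –OH → carboxylic acid.
  CH(OH): –OH on an sp³ carbon → alcohol (secondary).
  CH(C6H5): pendant –C6H5: benzene ring → arene.
  CH(F): halogen on an sp³ carbon → alkyl halide.
  CH(NHCOCH3): pendant –NHC(=O)CH3: N bonded to a carbonyl → amide (not amine).
  CH(OCOCH3): pendant –OC(=O)CH3: an acyloxy group → ester.
  CH(COOH): pendant –COOH: carbonyl C bonded to C and –OH → carboxylic acid.
  CH2COOCH2: –C(=O)–O–C with C on the carbonyl side → ester.
  CH(COCH3): pendant –COCH3: carbonyl C bonded to two carbons → ketone.
  CH(COOH): pendant –COOH: carbonyl C bonded to C and –OH → carboxylic acid.
  CH2SCH2: C–S–C linkage → sulfide (thioether).
  COOH: –COOH: carbonyl C bonded to –OH and C → carboxylic acid (the –OH is not a separate alcohol).
Carboxylic acid appears at: CH(COOH), CH(COOH), CH(COOH), COOH → 4.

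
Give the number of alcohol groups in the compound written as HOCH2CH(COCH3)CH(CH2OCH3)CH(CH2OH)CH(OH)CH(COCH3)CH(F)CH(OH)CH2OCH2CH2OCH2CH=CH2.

Working along the chain:
  HOCH2: HO– on an sp³ carbon → alcohol.
  CH(COCH3): pendant –COCH3: carbonyl C bonded to two carbons → ketone.
  CH(CH2OCH3): pendant –CH2OCH3: C–O–C linkage → ether.
  CH(CH2OH): pendant –CH2OH on an sp³ backbone C → alcohol.
  CH(OH): –OH on an sp³ carbon → alcohol (secondary).
  CH(COCH3): pendant –COCH3: carbonyl C bonded to two carbons → ketone.
  CH(F): halogen on an sp³ carbon → alkyl halide.
  CH(OH): –OH on an sp³ carbon → alcohol (secondary).
  CH2OCH2: C–O–C with sp³ carbons on both sides and no adjacent C=O → ether.
  CH2OCH2: C–O–C with sp³ carbons on both sides and no adjacent C=O → ether.
  CH=CH2: C=C double bond → alkene.
Alcohol appears at: HOCH2, CH(CH2OH), CH(OH), CH(OH) → 4.

4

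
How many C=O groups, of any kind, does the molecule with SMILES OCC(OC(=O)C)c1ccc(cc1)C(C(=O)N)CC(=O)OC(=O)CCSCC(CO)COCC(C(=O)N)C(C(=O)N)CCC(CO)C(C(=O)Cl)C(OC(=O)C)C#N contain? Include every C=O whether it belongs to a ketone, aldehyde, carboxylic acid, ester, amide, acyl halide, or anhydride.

CH(OCOCH3): ester, 1 C=O (running total 1).
CH(CONH2): amide, 1 C=O (running total 2).
CH2CO-O-COCH2: anhydride, 2 C=O (running total 4).
CH(CONH2): amide, 1 C=O (running total 5).
CH(CONH2): amide, 1 C=O (running total 6).
CH(COCl): acyl halide, 1 C=O (running total 7).
CH(OCOCH3): ester, 1 C=O (running total 8).

8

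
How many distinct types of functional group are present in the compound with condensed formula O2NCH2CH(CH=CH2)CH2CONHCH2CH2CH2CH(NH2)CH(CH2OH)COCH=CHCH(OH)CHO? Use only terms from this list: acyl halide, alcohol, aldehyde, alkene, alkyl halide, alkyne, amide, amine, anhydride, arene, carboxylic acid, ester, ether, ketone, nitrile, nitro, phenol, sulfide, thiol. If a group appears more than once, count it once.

7

–NO2 on carbon → nitro group.
pendant –CH=CH2: C=C double bond → alkene.
–C(=O)–N– linkage → amide (the N is not an amine).
–NH2 on an sp³ carbon with no adjacent C=O → amine.
pendant –CH2OH on an sp³ backbone C → alcohol.
–C(=O)– with carbon on both sides → ketone.
C=C double bond → alkene.
–OH on an sp³ carbon → alcohol (secondary).
terminal –CHO: carbonyl C bonded to H and C → aldehyde.
Distinct types present: alcohol, aldehyde, alkene, amide, amine, ketone, nitro.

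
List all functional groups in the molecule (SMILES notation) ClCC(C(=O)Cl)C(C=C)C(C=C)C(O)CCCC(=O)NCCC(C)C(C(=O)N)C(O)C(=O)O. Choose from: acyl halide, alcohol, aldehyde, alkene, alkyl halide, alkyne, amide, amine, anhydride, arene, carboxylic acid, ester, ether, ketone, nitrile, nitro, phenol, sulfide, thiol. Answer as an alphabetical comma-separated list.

Taking each segment in turn:
  ClCH2: halogen on an sp³ carbon → alkyl halide.
  CH(COCl): pendant –C(=O)X: carbonyl C bonded to C and halogen → acyl halide.
  CH(CH=CH2): pendant –CH=CH2: C=C double bond → alkene.
  CH(CH=CH2): pendant –CH=CH2: C=C double bond → alkene.
  CH(OH): –OH on an sp³ carbon → alcohol (secondary).
  CH2CONHCH2: –C(=O)–N– linkage → amide (the N is not an amine).
  CH(CONH2): pendant –CONH2: carbonyl C bonded to C and N → amide.
  CH(OH): –OH on an sp³ carbon → alcohol (secondary).
  COOH: –COOH: carbonyl C bonded to –OH and C → carboxylic acid (the –OH is not a separate alcohol).

acyl halide, alcohol, alkene, alkyl halide, amide, carboxylic acid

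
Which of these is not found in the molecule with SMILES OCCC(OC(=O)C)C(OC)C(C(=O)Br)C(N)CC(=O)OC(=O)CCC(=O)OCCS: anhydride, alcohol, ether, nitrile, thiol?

nitrile

ether: present (CH(OCH3) — pendant –OCH3: C–O–C with sp³ C, no adjacent C=O → ether).
anhydride: present (CH2CO-O-COCH2 — two acyl groups sharing one oxygen, –C(=O)–O–C(=O)– → anhydride).
thiol: present (CH2SH — –SH on an sp³ carbon → thiol).
alcohol: present (HOCH2 — HO– on an sp³ carbon → alcohol).
nitrile: no segment matches this pattern.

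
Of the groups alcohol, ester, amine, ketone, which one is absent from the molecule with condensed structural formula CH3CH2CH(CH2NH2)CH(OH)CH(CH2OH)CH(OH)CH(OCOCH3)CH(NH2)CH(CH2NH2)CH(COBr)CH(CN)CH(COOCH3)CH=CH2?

ester: present (CH(OCOCH3) — pendant –OC(=O)CH3: an acyloxy group → ester).
alcohol: present (CH(OH) — –OH on an sp³ carbon → alcohol (secondary)).
amine: present (CH(CH2NH2) — pendant –CH2NH2: N on sp³ C, no adjacent C=O → amine).
ketone: absent. In each of CH(OCOCH3) and CH(COOCH3), the C=O is bonded to an –O–C group, which defines an ester, not a ketone. In CH(COBr), the C=O is bonded to a halogen, which defines an acyl halide, not a ketone.

ketone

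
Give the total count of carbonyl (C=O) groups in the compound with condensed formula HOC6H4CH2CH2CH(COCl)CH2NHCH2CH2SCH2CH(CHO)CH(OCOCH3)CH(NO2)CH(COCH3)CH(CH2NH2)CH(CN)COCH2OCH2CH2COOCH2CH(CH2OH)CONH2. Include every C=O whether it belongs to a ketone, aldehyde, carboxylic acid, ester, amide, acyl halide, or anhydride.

CH(COCl): acyl halide, 1 C=O (running total 1).
CH(CHO): aldehyde, 1 C=O (running total 2).
CH(OCOCH3): ester, 1 C=O (running total 3).
CH(COCH3): ketone, 1 C=O (running total 4).
CO: ketone, 1 C=O (running total 5).
CH2COOCH2: ester, 1 C=O (running total 6).
CONH2: amide, 1 C=O (running total 7).

7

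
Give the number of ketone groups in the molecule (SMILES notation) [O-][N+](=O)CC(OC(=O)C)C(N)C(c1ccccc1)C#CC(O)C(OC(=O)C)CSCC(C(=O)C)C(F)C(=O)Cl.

Working along the chain:
  O2NCH2: –NO2 on carbon → nitro group.
  CH(OCOCH3): pendant –OC(=O)CH3: an acyloxy group → ester.
  CH(NH2): –NH2 on an sp³ carbon with no adjacent C=O → amine.
  CH(C6H5): pendant –C6H5: benzene ring → arene.
  C≡C: C≡C triple bond → alkyne.
  CH(OH): –OH on an sp³ carbon → alcohol (secondary).
  CH(OCOCH3): pendant –OC(=O)CH3: an acyloxy group → ester.
  CH2SCH2: C–S–C linkage → sulfide (thioether).
  CH(COCH3): pendant –COCH3: carbonyl C bonded to two carbons → ketone.
  CH(F): halogen on an sp³ carbon → alkyl halide.
  COCl: –C(=O)Cl: carbonyl C bonded to C and to a halogen → acyl halide (not alkyl halide).
Ketone appears at: CH(COCH3) → 1.

1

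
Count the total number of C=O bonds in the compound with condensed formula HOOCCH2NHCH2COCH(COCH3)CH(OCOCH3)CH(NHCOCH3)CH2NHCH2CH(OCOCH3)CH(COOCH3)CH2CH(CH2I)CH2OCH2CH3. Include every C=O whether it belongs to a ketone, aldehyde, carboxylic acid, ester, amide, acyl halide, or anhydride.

7

HOOC: carboxylic acid, 1 C=O (running total 1).
CO: ketone, 1 C=O (running total 2).
CH(COCH3): ketone, 1 C=O (running total 3).
CH(OCOCH3): ester, 1 C=O (running total 4).
CH(NHCOCH3): amide, 1 C=O (running total 5).
CH(OCOCH3): ester, 1 C=O (running total 6).
CH(COOCH3): ester, 1 C=O (running total 7).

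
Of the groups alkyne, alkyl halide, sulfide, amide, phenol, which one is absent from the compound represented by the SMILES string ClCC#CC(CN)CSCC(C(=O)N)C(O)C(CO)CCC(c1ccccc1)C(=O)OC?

amide: present (CH(CONH2) — pendant –CONH2: carbonyl C bonded to C and N → amide).
alkyne: present (C≡C — C≡C triple bond → alkyne).
sulfide: present (CH2SCH2 — C–S–C linkage → sulfide (thioether)).
alkyl halide: present (ClCH2 — halogen on an sp³ carbon → alkyl halide).
phenol: absent. In each of CH(OH) and CH(CH2OH), the –OH is on an sp³ carbon, not on an aromatic ring, so it is an alcohol.

phenol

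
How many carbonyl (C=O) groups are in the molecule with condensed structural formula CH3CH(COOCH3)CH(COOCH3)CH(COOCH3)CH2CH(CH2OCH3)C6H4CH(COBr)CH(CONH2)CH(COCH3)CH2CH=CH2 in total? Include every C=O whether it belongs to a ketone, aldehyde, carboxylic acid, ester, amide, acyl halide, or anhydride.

6

CH(COOCH3): ester, 1 C=O (running total 1).
CH(COOCH3): ester, 1 C=O (running total 2).
CH(COOCH3): ester, 1 C=O (running total 3).
CH(COBr): acyl halide, 1 C=O (running total 4).
CH(CONH2): amide, 1 C=O (running total 5).
CH(COCH3): ketone, 1 C=O (running total 6).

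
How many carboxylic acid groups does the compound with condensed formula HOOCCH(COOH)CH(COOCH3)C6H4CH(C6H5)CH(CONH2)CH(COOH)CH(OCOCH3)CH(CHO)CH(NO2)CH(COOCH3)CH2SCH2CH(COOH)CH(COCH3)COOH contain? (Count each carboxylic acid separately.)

5

–COOH: carbonyl C bonded to –OH and C → carboxylic acid (the –OH is not a separate alcohol).
pendant –COOH: carbonyl C bonded to C and –OH → carboxylic acid.
pendant –COOCH3: carbonyl C bonded to C and –OCH3 → ester.
para-disubstituted benzene ring → arene.
pendant –C6H5: benzene ring → arene.
pendant –CONH2: carbonyl C bonded to C and N → amide.
pendant –COOH: carbonyl C bonded to C and –OH → carboxylic acid.
pendant –OC(=O)CH3: an acyloxy group → ester.
pendant –CHO: carbonyl C bonded to C and H → aldehyde.
–NO2 on an sp³ carbon → nitro (the N=O is not a carbonyl).
pendant –COOCH3: carbonyl C bonded to C and –OCH3 → ester.
C–S–C linkage → sulfide (thioether).
pendant –COOH: carbonyl C bonded to C and –OH → carboxylic acid.
pendant –COCH3: carbonyl C bonded to two carbons → ketone.
–COOH: carbonyl C bonded to –OH and C → carboxylic acid (the –OH is not a separate alcohol).
Carboxylic acid appears at: HOOC, CH(COOH), CH(COOH), CH(COOH), COOH → 5.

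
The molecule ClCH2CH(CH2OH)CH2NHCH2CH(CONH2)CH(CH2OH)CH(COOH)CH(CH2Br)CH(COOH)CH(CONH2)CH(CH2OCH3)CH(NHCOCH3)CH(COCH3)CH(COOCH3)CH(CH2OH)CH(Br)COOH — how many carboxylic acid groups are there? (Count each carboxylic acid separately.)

halogen on an sp³ carbon → alkyl halide.
pendant –CH2OH on an sp³ backbone C → alcohol.
C–N–C with sp³ carbons and no adjacent C=O → amine (secondary).
pendant –CONH2: carbonyl C bonded to C and N → amide.
pendant –CH2OH on an sp³ backbone C → alcohol.
pendant –COOH: carbonyl C bonded to C and –OH → carboxylic acid.
pendant –CH2X: halogen on sp³ carbon → alkyl halide.
pendant –COOH: carbonyl C bonded to C and –OH → carboxylic acid.
pendant –CONH2: carbonyl C bonded to C and N → amide.
pendant –CH2OCH3: C–O–C linkage → ether.
pendant –NHC(=O)CH3: N bonded to a carbonyl → amide (not amine).
pendant –COCH3: carbonyl C bonded to two carbons → ketone.
pendant –COOCH3: carbonyl C bonded to C and –OCH3 → ester.
pendant –CH2OH on an sp³ backbone C → alcohol.
halogen on an sp³ carbon → alkyl halide.
–COOH: carbonyl C bonded to –OH and C → carboxylic acid (the –OH is not a separate alcohol).
Carboxylic acid appears at: CH(COOH), CH(COOH), COOH → 3.

3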